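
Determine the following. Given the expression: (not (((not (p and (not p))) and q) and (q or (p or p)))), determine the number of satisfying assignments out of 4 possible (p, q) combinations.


Check all 4 assignments:
p=0, q=0: 1
p=0, q=1: 0
p=1, q=0: 1
p=1, q=1: 0
Count of True = 2

2


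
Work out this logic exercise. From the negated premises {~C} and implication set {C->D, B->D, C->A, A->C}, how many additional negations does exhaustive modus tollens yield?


Initial negated facts: {~C}
Apply modus tollens to closure:
  ~C and A->C  =>  ~A
Final negated: {~A, ~C}
New negations: {~A}
Count = 1

1


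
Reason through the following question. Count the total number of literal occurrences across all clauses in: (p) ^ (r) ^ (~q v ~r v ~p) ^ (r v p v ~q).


Counting literals in each clause:
Clause 1: 1 literal(s)
Clause 2: 1 literal(s)
Clause 3: 3 literal(s)
Clause 4: 3 literal(s)
Total = 8

8


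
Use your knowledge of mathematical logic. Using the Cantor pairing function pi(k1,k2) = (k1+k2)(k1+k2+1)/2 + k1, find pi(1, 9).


k1 + k2 = 10
(k1+k2)(k1+k2+1)/2 = 10 * 11 / 2 = 55
pi = 55 + 1 = 56

56


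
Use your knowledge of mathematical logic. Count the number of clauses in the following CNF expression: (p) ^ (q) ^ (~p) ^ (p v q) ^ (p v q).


A CNF formula is a conjunction of clauses.
Clauses are separated by ^.
Counting the conjuncts: 5 clauses.

5


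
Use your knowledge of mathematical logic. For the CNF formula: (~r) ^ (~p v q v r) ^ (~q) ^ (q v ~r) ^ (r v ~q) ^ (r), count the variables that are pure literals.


Check each variable for pure literal status:
p: pure negative
q: mixed (not pure)
r: mixed (not pure)
Pure literal count = 1

1


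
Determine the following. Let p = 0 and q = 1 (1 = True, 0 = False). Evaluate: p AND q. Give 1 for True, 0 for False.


p = 0, q = 1
Operation: p AND q
Evaluate: 0 AND 1 = 0

0


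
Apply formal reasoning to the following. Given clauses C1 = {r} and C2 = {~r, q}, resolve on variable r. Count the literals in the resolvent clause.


Remove r from C1 and ~r from C2.
C1 remainder: {}
C2 remainder: {q}
Union (resolvent): {q}
Resolvent has 1 literal(s).

1


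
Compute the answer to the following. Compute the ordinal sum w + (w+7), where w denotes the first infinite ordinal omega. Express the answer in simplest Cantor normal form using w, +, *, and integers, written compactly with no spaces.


Compute w + (w+7).
Ordinal + is associative but NOT commutative; for finite n>0, n + w = w but w + n stays w+n.
w + (w+7) = (w+w) + 7 = w*2+7.
Result = w*2+7

w*2+7


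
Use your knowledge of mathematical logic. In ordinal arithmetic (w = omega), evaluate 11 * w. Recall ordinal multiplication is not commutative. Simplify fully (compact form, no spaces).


Compute 11 * w.
Ordinal * is associative and left-distributive over +, but NOT commutative; for finite n>1, n*w = w but w*n stays w*n.
For finite n>0, n * w = sup{n*k : k<w} = w. So 11 * w = w.
Result = w

w


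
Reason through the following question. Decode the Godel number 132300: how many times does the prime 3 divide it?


Factorize 132300 by dividing by 3 repeatedly.
Division steps: 3 divides 132300 exactly 3 time(s).
Exponent of 3 = 3

3


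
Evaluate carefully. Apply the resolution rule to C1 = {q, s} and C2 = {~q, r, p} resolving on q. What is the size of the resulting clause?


Remove q from C1 and ~q from C2.
C1 remainder: {s}
C2 remainder: {r, p}
Union (resolvent): {p, r, s}
Resolvent has 3 literal(s).

3


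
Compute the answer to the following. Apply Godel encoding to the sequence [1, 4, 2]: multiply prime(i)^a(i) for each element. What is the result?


Encode each element as an exponent of the corresponding prime:
  2^1 = 2
  3^4 = 81
  5^2 = 25
Product = 2 * 81 * 25 = 4050

4050


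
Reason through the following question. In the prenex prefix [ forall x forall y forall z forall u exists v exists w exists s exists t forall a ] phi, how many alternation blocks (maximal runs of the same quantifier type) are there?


Quantifier-type sequence: A A A A E E E E A  (A=forall, E=exists)
Group into maximal same-type runs:
  Ax4 | Ex4 | Ax1
Number of blocks = 3

3


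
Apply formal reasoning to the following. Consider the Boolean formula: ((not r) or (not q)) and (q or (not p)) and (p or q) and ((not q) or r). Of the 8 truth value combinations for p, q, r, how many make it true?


Evaluate all 8 assignments for p, q, r:
p=0, q=0, r=0: 0
p=0, q=0, r=1: 0
p=0, q=1, r=0: 0
p=0, q=1, r=1: 0
p=1, q=0, r=0: 0
p=1, q=0, r=1: 0
p=1, q=1, r=0: 0
p=1, q=1, r=1: 0
Satisfying count = 0

0


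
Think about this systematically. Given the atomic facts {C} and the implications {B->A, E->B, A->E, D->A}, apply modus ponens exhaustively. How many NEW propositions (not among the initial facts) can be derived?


Initial facts: {C}
Apply modus ponens to closure:
  (no implication fires)
Final known: {C}
New propositions: {(none)}
Count = 0

0


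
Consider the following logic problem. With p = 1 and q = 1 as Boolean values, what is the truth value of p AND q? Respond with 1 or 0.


p = 1, q = 1
Operation: p AND q
Evaluate: 1 AND 1 = 1

1


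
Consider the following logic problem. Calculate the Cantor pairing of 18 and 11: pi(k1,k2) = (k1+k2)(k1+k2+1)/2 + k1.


k1 + k2 = 29
(k1+k2)(k1+k2+1)/2 = 29 * 30 / 2 = 435
pi = 435 + 18 = 453

453


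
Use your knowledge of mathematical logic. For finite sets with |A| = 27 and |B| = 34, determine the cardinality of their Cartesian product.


The Cartesian product A x B contains all ordered pairs (a, b).
|A x B| = |A| * |B| = 27 * 34 = 918

918


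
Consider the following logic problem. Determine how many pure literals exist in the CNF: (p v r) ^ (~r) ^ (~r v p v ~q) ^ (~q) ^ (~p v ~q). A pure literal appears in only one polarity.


Check each variable for pure literal status:
p: mixed (not pure)
q: pure negative
r: mixed (not pure)
Pure literal count = 1

1


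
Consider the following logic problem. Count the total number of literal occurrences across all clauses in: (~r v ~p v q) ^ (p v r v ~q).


Counting literals in each clause:
Clause 1: 3 literal(s)
Clause 2: 3 literal(s)
Total = 6

6


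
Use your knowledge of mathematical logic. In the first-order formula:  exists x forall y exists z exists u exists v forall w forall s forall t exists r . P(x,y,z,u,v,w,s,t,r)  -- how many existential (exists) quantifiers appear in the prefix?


Quantifier prefix: exists x forall y exists z exists u exists v forall w forall s forall t exists r
Mark each quantifier type:
  E U E E E U U U E
Universal count = 4, Existential count = 5
Asked for existential (exists) quantifiers: 5

5


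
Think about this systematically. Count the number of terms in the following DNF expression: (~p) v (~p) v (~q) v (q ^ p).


A DNF formula is a disjunction of terms (conjunctions).
Terms are separated by v.
Counting the disjuncts: 4 terms.

4


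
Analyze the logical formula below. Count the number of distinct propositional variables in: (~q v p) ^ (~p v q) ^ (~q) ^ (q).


Identify each variable that appears in the formula.
Variables found: p, q
Count = 2

2


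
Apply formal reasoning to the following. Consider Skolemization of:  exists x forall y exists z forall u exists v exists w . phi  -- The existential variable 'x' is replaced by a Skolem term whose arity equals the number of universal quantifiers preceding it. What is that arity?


Quantifier prefix: exists x forall y exists z forall u exists v exists w
'x' is existentially quantified at position 1.
No universal quantifiers precede it.
Skolem function arity = 0 (a Skolem constant)

0


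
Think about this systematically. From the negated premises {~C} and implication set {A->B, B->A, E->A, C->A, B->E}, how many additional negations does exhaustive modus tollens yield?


Initial negated facts: {~C}
Apply modus tollens to closure:
  (no implication fires)
Final negated: {~C}
New negations: {(none)}
Count = 0

0


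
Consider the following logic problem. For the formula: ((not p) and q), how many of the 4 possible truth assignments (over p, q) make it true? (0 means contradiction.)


Check all 4 assignments:
p=0, q=0: 0
p=0, q=1: 1
p=1, q=0: 0
p=1, q=1: 0
Count of True = 1

1


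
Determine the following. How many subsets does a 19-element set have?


The power set of a set with n elements has 2^n elements.
|P(S)| = 2^19 = 524288

524288


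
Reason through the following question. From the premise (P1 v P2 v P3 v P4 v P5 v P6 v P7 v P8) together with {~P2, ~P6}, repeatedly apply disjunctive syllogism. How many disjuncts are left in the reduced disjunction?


Original disjuncts (8): P1, P2, P3, P4, P5, P6, P7, P8
Negated (eliminate): ~P2, ~P6
Remaining disjuncts: P1, P3, P4, P5, P7, P8
Count = 8 - 2 = 6

6


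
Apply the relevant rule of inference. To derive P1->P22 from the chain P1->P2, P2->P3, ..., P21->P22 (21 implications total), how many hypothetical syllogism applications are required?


With 21 implications in a chain connecting 22 propositions:
P1->P2, P2->P3, ..., P21->P22
Steps needed = (number of implications) - 1 = 21 - 1 = 20

20


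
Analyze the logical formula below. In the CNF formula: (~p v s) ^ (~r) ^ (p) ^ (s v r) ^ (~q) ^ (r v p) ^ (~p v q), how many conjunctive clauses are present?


A CNF formula is a conjunction of clauses.
Clauses are separated by ^.
Counting the conjuncts: 7 clauses.

7


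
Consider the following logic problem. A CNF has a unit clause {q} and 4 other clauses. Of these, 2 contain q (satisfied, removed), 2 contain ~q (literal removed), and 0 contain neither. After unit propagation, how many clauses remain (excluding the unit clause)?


Satisfied (removed): 2
Shortened (remain): 2
Unchanged (remain): 0
Remaining = 2 + 0 = 2

2


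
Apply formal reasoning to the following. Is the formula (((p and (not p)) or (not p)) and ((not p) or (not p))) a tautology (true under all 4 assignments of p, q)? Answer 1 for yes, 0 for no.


Check all 4 assignments:
p=0, q=0: 1
p=0, q=1: 1
p=1, q=0: 0
p=1, q=1: 0
Satisfying count = 2/4.
Tautology iff count = 4: no.

0


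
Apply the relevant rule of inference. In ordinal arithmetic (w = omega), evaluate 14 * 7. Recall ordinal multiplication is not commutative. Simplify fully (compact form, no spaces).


Compute 14 * 7.
Ordinal * is associative and left-distributive over +, but NOT commutative; for finite n>1, n*w = w but w*n stays w*n.
Both finite; ordinal * agrees with natural *: 14 * 7 = 98.
Result = 98

98


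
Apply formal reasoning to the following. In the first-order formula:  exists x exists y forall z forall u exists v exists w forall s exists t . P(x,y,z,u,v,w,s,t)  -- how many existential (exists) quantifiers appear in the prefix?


Quantifier prefix: exists x exists y forall z forall u exists v exists w forall s exists t
Mark each quantifier type:
  E E U U E E U E
Universal count = 3, Existential count = 5
Asked for existential (exists) quantifiers: 5

5


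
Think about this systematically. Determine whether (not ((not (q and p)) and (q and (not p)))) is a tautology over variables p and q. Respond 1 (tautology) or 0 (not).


Check all 4 assignments:
p=0, q=0: 1
p=0, q=1: 0
p=1, q=0: 1
p=1, q=1: 1
Satisfying count = 3/4.
Tautology iff count = 4: no.

0


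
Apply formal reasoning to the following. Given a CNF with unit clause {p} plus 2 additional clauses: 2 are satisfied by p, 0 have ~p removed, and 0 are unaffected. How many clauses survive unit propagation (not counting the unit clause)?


Satisfied (removed): 2
Shortened (remain): 0
Unchanged (remain): 0
Remaining = 0 + 0 = 0

0


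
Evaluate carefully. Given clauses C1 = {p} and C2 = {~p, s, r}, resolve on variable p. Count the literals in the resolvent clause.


Remove p from C1 and ~p from C2.
C1 remainder: {}
C2 remainder: {s, r}
Union (resolvent): {r, s}
Resolvent has 2 literal(s).

2


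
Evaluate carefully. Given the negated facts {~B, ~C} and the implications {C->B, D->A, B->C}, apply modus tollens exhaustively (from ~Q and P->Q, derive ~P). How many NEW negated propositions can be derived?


Initial negated facts: {~B, ~C}
Apply modus tollens to closure:
  (no implication fires)
Final negated: {~B, ~C}
New negations: {(none)}
Count = 0

0


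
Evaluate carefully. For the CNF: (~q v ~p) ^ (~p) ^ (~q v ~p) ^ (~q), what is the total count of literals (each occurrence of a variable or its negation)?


Counting literals in each clause:
Clause 1: 2 literal(s)
Clause 2: 1 literal(s)
Clause 3: 2 literal(s)
Clause 4: 1 literal(s)
Total = 6

6


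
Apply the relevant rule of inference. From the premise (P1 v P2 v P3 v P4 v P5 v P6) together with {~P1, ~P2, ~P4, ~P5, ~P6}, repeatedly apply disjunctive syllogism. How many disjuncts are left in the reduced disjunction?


Original disjuncts (6): P1, P2, P3, P4, P5, P6
Negated (eliminate): ~P1, ~P2, ~P4, ~P5, ~P6
Remaining disjuncts: P3
Count = 6 - 5 = 1

1


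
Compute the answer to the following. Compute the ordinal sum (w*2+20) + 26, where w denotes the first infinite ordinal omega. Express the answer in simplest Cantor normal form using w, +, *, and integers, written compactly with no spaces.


Compute (w*2+20) + 26.
Ordinal + is associative but NOT commutative; for finite n>0, n + w = w but w + n stays w+n.
By associativity: (w*2+20) + 26 = w*2 + (20+26) = w*2+46.
Result = w*2+46

w*2+46


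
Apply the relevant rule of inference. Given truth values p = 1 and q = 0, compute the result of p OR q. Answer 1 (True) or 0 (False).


p = 1, q = 0
Operation: p OR q
Evaluate: 1 OR 0 = 1

1


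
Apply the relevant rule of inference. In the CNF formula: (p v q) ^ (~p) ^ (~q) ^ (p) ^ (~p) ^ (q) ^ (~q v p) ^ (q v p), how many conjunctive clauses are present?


A CNF formula is a conjunction of clauses.
Clauses are separated by ^.
Counting the conjuncts: 8 clauses.

8


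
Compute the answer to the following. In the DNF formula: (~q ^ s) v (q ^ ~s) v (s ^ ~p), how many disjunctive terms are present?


A DNF formula is a disjunction of terms (conjunctions).
Terms are separated by v.
Counting the disjuncts: 3 terms.

3


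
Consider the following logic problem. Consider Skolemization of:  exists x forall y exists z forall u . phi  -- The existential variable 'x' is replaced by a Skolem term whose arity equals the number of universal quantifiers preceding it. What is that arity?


Quantifier prefix: exists x forall y exists z forall u
'x' is existentially quantified at position 1.
No universal quantifiers precede it.
Skolem function arity = 0 (a Skolem constant)

0


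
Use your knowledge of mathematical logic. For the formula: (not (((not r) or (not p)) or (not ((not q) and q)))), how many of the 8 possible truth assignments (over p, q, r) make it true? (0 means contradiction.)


Check all 8 assignments:
p=0, q=0, r=0: 0
p=0, q=0, r=1: 0
p=0, q=1, r=0: 0
p=0, q=1, r=1: 0
p=1, q=0, r=0: 0
p=1, q=0, r=1: 0
p=1, q=1, r=0: 0
p=1, q=1, r=1: 0
Count of True = 0

0


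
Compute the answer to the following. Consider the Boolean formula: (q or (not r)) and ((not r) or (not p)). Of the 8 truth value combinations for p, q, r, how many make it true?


Evaluate all 8 assignments for p, q, r:
p=0, q=0, r=0: 1
p=0, q=0, r=1: 0
p=0, q=1, r=0: 1
p=0, q=1, r=1: 1
p=1, q=0, r=0: 1
p=1, q=0, r=1: 0
p=1, q=1, r=0: 1
p=1, q=1, r=1: 0
Satisfying count = 5

5


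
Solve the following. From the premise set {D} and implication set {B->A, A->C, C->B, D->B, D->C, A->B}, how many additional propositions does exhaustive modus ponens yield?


Initial facts: {D}
Apply modus ponens to closure:
  D and D->B  =>  B
  D and D->C  =>  C
  B and B->A  =>  A
Final known: {A, B, C, D}
New propositions: {A, B, C}
Count = 3

3


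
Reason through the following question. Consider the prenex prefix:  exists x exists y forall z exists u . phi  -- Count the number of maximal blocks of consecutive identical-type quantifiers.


Quantifier-type sequence: E E A E  (A=forall, E=exists)
Group into maximal same-type runs:
  Ex2 | Ax1 | Ex1
Number of blocks = 3

3


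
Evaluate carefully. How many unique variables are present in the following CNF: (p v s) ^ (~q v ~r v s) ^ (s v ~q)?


Identify each variable that appears in the formula.
Variables found: p, q, r, s
Count = 4

4


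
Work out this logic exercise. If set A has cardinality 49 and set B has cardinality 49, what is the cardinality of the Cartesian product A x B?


The Cartesian product A x B contains all ordered pairs (a, b).
|A x B| = |A| * |B| = 49 * 49 = 2401

2401


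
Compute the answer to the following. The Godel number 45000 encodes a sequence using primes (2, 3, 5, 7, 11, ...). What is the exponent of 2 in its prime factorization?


Factorize 45000 by dividing by 2 repeatedly.
Division steps: 2 divides 45000 exactly 3 time(s).
Exponent of 2 = 3

3


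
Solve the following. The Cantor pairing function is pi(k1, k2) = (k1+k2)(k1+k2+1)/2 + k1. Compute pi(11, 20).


k1 + k2 = 31
(k1+k2)(k1+k2+1)/2 = 31 * 32 / 2 = 496
pi = 496 + 11 = 507

507


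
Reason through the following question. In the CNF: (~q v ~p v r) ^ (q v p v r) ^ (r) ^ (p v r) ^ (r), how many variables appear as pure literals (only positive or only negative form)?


Check each variable for pure literal status:
p: mixed (not pure)
q: mixed (not pure)
r: pure positive
Pure literal count = 1

1


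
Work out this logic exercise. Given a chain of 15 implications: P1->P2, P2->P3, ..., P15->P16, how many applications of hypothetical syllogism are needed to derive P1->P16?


With 15 implications in a chain connecting 16 propositions:
P1->P2, P2->P3, ..., P15->P16
Steps needed = (number of implications) - 1 = 15 - 1 = 14

14


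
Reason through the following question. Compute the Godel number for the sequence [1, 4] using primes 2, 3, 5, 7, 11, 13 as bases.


Encode each element as an exponent of the corresponding prime:
  2^1 = 2
  3^4 = 81
Product = 2 * 81 = 162

162


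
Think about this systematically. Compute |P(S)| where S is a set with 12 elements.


The power set of a set with n elements has 2^n elements.
|P(S)| = 2^12 = 4096

4096


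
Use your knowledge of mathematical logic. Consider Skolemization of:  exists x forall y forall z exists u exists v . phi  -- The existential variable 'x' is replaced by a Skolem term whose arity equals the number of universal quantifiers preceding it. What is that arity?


Quantifier prefix: exists x forall y forall z exists u exists v
'x' is existentially quantified at position 1.
No universal quantifiers precede it.
Skolem function arity = 0 (a Skolem constant)

0


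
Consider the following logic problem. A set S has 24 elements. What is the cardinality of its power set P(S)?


The power set of a set with n elements has 2^n elements.
|P(S)| = 2^24 = 16777216

16777216


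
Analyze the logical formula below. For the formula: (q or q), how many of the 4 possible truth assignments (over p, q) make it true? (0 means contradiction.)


Check all 4 assignments:
p=0, q=0: 0
p=0, q=1: 1
p=1, q=0: 0
p=1, q=1: 1
Count of True = 2

2


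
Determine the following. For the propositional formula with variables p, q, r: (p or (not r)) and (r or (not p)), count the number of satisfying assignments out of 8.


Evaluate all 8 assignments for p, q, r:
p=0, q=0, r=0: 1
p=0, q=0, r=1: 0
p=0, q=1, r=0: 1
p=0, q=1, r=1: 0
p=1, q=0, r=0: 0
p=1, q=0, r=1: 1
p=1, q=1, r=0: 0
p=1, q=1, r=1: 1
Satisfying count = 4

4


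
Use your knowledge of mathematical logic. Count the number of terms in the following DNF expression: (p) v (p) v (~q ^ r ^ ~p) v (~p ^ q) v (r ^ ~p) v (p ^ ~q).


A DNF formula is a disjunction of terms (conjunctions).
Terms are separated by v.
Counting the disjuncts: 6 terms.

6


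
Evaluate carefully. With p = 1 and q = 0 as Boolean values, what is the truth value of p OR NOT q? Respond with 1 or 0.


p = 1, q = 0
Operation: p OR NOT q
Evaluate: 1 OR NOT 0 = 1

1


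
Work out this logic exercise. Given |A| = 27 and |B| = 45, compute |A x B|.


The Cartesian product A x B contains all ordered pairs (a, b).
|A x B| = |A| * |B| = 27 * 45 = 1215

1215


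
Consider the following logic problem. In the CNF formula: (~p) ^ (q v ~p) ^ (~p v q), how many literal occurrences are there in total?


Counting literals in each clause:
Clause 1: 1 literal(s)
Clause 2: 2 literal(s)
Clause 3: 2 literal(s)
Total = 5

5


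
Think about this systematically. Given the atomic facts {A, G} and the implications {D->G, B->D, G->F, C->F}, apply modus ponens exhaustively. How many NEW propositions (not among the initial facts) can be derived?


Initial facts: {A, G}
Apply modus ponens to closure:
  G and G->F  =>  F
Final known: {A, F, G}
New propositions: {F}
Count = 1

1


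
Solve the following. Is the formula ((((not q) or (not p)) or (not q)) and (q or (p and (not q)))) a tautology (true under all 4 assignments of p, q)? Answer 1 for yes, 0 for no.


Check all 4 assignments:
p=0, q=0: 0
p=0, q=1: 1
p=1, q=0: 1
p=1, q=1: 0
Satisfying count = 2/4.
Tautology iff count = 4: no.

0


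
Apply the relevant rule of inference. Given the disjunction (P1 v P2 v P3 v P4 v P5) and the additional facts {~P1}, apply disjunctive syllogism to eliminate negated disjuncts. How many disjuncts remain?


Original disjuncts (5): P1, P2, P3, P4, P5
Negated (eliminate): ~P1
Remaining disjuncts: P2, P3, P4, P5
Count = 5 - 1 = 4

4


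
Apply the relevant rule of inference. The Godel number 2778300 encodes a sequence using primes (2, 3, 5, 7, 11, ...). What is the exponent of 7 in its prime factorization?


Factorize 2778300 by dividing by 7 repeatedly.
Division steps: 7 divides 2778300 exactly 3 time(s).
Exponent of 7 = 3

3


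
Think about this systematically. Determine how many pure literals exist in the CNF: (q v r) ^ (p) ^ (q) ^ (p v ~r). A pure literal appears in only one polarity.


Check each variable for pure literal status:
p: pure positive
q: pure positive
r: mixed (not pure)
Pure literal count = 2

2


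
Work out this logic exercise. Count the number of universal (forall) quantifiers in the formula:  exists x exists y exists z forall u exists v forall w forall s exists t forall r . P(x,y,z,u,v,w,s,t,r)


Quantifier prefix: exists x exists y exists z forall u exists v forall w forall s exists t forall r
Mark each quantifier type:
  E E E U E U U E U
Universal count = 4, Existential count = 5
Asked for universal (forall) quantifiers: 4

4


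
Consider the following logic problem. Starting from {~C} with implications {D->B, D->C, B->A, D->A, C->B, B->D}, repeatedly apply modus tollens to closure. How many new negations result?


Initial negated facts: {~C}
Apply modus tollens to closure:
  ~C and D->C  =>  ~D
  ~D and B->D  =>  ~B
Final negated: {~B, ~C, ~D}
New negations: {~B, ~D}
Count = 2

2


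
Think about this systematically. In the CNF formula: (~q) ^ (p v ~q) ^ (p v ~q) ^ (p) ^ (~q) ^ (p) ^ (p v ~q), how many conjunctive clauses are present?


A CNF formula is a conjunction of clauses.
Clauses are separated by ^.
Counting the conjuncts: 7 clauses.

7


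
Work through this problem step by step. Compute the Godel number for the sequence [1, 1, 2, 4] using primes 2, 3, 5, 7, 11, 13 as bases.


Encode each element as an exponent of the corresponding prime:
  2^1 = 2
  3^1 = 3
  5^2 = 25
  7^4 = 2401
Product = 2 * 3 * 25 * 2401 = 360150

360150


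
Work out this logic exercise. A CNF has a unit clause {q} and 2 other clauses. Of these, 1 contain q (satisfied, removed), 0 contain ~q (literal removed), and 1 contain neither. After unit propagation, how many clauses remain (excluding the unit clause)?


Satisfied (removed): 1
Shortened (remain): 0
Unchanged (remain): 1
Remaining = 0 + 1 = 1

1


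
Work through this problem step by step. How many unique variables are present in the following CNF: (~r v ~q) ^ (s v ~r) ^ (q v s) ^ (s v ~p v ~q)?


Identify each variable that appears in the formula.
Variables found: p, q, r, s
Count = 4

4


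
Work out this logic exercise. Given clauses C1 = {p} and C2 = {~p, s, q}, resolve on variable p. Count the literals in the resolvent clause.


Remove p from C1 and ~p from C2.
C1 remainder: {}
C2 remainder: {s, q}
Union (resolvent): {q, s}
Resolvent has 2 literal(s).

2


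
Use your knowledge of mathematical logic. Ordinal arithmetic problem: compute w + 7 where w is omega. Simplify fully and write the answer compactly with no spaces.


Compute w + 7.
Ordinal + is associative but NOT commutative; for finite n>0, n + w = w but w + n stays w+n.
w + 7 is already in normal form (a successor ordinal beyond w).
Result = w+7

w+7


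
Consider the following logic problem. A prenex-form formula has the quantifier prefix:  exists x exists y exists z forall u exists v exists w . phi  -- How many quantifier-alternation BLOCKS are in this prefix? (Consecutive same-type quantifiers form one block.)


Quantifier-type sequence: E E E A E E  (A=forall, E=exists)
Group into maximal same-type runs:
  Ex3 | Ax1 | Ex2
Number of blocks = 3

3


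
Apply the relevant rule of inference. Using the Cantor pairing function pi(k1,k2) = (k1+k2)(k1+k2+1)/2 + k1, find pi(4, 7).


k1 + k2 = 11
(k1+k2)(k1+k2+1)/2 = 11 * 12 / 2 = 66
pi = 66 + 4 = 70

70


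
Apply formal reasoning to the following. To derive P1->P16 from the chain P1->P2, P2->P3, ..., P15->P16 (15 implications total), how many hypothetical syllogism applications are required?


With 15 implications in a chain connecting 16 propositions:
P1->P2, P2->P3, ..., P15->P16
Steps needed = (number of implications) - 1 = 15 - 1 = 14

14


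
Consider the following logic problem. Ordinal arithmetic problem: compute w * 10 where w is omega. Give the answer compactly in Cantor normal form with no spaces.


Compute w * 10.
Ordinal * is associative and left-distributive over +, but NOT commutative; for finite n>1, n*w = w but w*n stays w*n.
w * 10 means 10 copies of w concatenated: w*10.
Result = w*10

w*10


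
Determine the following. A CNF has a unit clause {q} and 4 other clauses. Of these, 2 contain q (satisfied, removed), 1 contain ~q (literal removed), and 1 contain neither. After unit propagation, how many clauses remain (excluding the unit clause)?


Satisfied (removed): 2
Shortened (remain): 1
Unchanged (remain): 1
Remaining = 1 + 1 = 2

2


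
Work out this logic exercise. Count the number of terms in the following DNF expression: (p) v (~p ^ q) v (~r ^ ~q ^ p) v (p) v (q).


A DNF formula is a disjunction of terms (conjunctions).
Terms are separated by v.
Counting the disjuncts: 5 terms.

5


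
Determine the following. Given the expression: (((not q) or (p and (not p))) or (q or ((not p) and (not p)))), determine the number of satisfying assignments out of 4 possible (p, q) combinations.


Check all 4 assignments:
p=0, q=0: 1
p=0, q=1: 1
p=1, q=0: 1
p=1, q=1: 1
Count of True = 4

4


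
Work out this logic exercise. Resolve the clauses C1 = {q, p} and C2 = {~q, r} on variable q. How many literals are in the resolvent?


Remove q from C1 and ~q from C2.
C1 remainder: {p}
C2 remainder: {r}
Union (resolvent): {p, r}
Resolvent has 2 literal(s).

2


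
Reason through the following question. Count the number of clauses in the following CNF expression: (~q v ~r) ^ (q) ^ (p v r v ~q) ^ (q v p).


A CNF formula is a conjunction of clauses.
Clauses are separated by ^.
Counting the conjuncts: 4 clauses.

4


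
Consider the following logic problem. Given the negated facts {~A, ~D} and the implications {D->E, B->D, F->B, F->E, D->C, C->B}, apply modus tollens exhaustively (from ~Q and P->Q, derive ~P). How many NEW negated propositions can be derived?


Initial negated facts: {~A, ~D}
Apply modus tollens to closure:
  ~D and B->D  =>  ~B
  ~B and F->B  =>  ~F
  ~B and C->B  =>  ~C
Final negated: {~A, ~B, ~C, ~D, ~F}
New negations: {~B, ~C, ~F}
Count = 3

3


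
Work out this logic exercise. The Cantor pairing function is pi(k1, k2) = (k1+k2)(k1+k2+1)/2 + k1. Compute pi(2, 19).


k1 + k2 = 21
(k1+k2)(k1+k2+1)/2 = 21 * 22 / 2 = 231
pi = 231 + 2 = 233

233


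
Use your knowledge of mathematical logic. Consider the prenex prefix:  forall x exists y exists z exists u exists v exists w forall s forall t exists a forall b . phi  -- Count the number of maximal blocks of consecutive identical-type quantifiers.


Quantifier-type sequence: A E E E E E A A E A  (A=forall, E=exists)
Group into maximal same-type runs:
  Ax1 | Ex5 | Ax2 | Ex1 | Ax1
Number of blocks = 5

5


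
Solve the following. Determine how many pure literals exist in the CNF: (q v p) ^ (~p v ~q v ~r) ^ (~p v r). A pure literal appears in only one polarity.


Check each variable for pure literal status:
p: mixed (not pure)
q: mixed (not pure)
r: mixed (not pure)
Pure literal count = 0

0


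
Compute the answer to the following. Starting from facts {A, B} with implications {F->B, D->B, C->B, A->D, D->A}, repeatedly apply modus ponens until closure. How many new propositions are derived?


Initial facts: {A, B}
Apply modus ponens to closure:
  A and A->D  =>  D
Final known: {A, B, D}
New propositions: {D}
Count = 1

1


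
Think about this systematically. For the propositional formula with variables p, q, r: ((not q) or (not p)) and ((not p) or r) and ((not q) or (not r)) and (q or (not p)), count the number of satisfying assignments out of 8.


Evaluate all 8 assignments for p, q, r:
p=0, q=0, r=0: 1
p=0, q=0, r=1: 1
p=0, q=1, r=0: 1
p=0, q=1, r=1: 0
p=1, q=0, r=0: 0
p=1, q=0, r=1: 0
p=1, q=1, r=0: 0
p=1, q=1, r=1: 0
Satisfying count = 3

3


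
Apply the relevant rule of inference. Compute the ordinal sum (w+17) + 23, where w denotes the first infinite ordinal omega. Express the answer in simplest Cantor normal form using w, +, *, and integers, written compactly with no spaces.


Compute (w+17) + 23.
Ordinal + is associative but NOT commutative; for finite n>0, n + w = w but w + n stays w+n.
By associativity: (w+17) + 23 = w + (17+23) = w+40.
Result = w+40

w+40


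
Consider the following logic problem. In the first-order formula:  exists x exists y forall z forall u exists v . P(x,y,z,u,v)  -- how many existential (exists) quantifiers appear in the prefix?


Quantifier prefix: exists x exists y forall z forall u exists v
Mark each quantifier type:
  E E U U E
Universal count = 2, Existential count = 3
Asked for existential (exists) quantifiers: 3

3


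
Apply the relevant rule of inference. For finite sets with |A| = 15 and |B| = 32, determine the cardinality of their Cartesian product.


The Cartesian product A x B contains all ordered pairs (a, b).
|A x B| = |A| * |B| = 15 * 32 = 480

480


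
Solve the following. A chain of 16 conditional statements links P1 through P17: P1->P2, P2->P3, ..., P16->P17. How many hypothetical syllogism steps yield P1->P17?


With 16 implications in a chain connecting 17 propositions:
P1->P2, P2->P3, ..., P16->P17
Steps needed = (number of implications) - 1 = 16 - 1 = 15

15


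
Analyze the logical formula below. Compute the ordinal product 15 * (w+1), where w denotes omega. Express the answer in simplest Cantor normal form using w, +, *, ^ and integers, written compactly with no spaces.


Compute 15 * (w+1).
Ordinal * is associative and left-distributive over +, but NOT commutative; for finite n>1, n*w = w but w*n stays w*n.
By left-distributivity: 15 * (w+1) = 15*w + 15*1 = w + 15 = w+15.
Result = w+15

w+15


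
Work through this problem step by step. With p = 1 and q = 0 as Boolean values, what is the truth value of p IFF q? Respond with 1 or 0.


p = 1, q = 0
Operation: p IFF q
Evaluate: 1 IFF 0 = 0

0


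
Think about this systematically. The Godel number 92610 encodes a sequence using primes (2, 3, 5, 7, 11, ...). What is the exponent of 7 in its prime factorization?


Factorize 92610 by dividing by 7 repeatedly.
Division steps: 7 divides 92610 exactly 3 time(s).
Exponent of 7 = 3

3


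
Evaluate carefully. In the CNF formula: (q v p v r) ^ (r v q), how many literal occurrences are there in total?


Counting literals in each clause:
Clause 1: 3 literal(s)
Clause 2: 2 literal(s)
Total = 5

5


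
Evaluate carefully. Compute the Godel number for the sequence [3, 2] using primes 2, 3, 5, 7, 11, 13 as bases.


Encode each element as an exponent of the corresponding prime:
  2^3 = 8
  3^2 = 9
Product = 8 * 9 = 72

72


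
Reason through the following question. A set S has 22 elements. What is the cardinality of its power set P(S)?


The power set of a set with n elements has 2^n elements.
|P(S)| = 2^22 = 4194304

4194304


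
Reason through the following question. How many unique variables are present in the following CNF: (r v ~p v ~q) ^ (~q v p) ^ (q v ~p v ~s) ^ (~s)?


Identify each variable that appears in the formula.
Variables found: p, q, r, s
Count = 4

4


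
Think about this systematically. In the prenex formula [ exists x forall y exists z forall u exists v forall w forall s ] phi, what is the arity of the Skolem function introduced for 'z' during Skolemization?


Quantifier prefix: exists x forall y exists z forall u exists v forall w forall s
'z' is existentially quantified at position 3.
Universal variables preceding it: y
Skolem function arity = 1

1


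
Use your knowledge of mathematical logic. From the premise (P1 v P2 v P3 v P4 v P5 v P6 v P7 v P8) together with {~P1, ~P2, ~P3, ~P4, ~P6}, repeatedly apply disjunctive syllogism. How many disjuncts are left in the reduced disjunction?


Original disjuncts (8): P1, P2, P3, P4, P5, P6, P7, P8
Negated (eliminate): ~P1, ~P2, ~P3, ~P4, ~P6
Remaining disjuncts: P5, P7, P8
Count = 8 - 5 = 3

3


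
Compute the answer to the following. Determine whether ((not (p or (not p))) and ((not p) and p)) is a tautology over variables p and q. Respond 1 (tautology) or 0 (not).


Check all 4 assignments:
p=0, q=0: 0
p=0, q=1: 0
p=1, q=0: 0
p=1, q=1: 0
Satisfying count = 0/4.
Tautology iff count = 4: no.

0


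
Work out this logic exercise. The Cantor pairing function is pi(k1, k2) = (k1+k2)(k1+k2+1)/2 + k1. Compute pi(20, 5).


k1 + k2 = 25
(k1+k2)(k1+k2+1)/2 = 25 * 26 / 2 = 325
pi = 325 + 20 = 345

345


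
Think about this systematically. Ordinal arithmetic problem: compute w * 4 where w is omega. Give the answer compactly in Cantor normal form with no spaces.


Compute w * 4.
Ordinal * is associative and left-distributive over +, but NOT commutative; for finite n>1, n*w = w but w*n stays w*n.
w * 4 means 4 copies of w concatenated: w*4.
Result = w*4

w*4


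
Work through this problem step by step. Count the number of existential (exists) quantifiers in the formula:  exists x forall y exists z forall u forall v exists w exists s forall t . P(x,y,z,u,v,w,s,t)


Quantifier prefix: exists x forall y exists z forall u forall v exists w exists s forall t
Mark each quantifier type:
  E U E U U E E U
Universal count = 4, Existential count = 4
Asked for existential (exists) quantifiers: 4

4


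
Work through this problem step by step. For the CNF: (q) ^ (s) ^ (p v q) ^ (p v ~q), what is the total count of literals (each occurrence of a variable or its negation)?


Counting literals in each clause:
Clause 1: 1 literal(s)
Clause 2: 1 literal(s)
Clause 3: 2 literal(s)
Clause 4: 2 literal(s)
Total = 6

6


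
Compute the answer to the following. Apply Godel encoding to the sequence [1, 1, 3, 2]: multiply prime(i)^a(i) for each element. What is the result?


Encode each element as an exponent of the corresponding prime:
  2^1 = 2
  3^1 = 3
  5^3 = 125
  7^2 = 49
Product = 2 * 3 * 125 * 49 = 36750

36750


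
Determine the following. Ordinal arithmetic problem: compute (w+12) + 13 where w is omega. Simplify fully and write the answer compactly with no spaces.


Compute (w+12) + 13.
Ordinal + is associative but NOT commutative; for finite n>0, n + w = w but w + n stays w+n.
By associativity: (w+12) + 13 = w + (12+13) = w+25.
Result = w+25

w+25


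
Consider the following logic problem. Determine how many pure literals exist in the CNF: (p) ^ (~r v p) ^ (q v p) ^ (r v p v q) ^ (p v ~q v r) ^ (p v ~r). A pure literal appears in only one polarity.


Check each variable for pure literal status:
p: pure positive
q: mixed (not pure)
r: mixed (not pure)
Pure literal count = 1

1


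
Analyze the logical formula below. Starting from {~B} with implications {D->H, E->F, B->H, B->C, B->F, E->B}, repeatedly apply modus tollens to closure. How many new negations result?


Initial negated facts: {~B}
Apply modus tollens to closure:
  ~B and E->B  =>  ~E
Final negated: {~B, ~E}
New negations: {~E}
Count = 1

1


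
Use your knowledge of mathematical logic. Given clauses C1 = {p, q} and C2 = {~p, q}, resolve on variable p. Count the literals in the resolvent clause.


Remove p from C1 and ~p from C2.
C1 remainder: {q}
C2 remainder: {q}
Union (resolvent): {q}
Resolvent has 1 literal(s).

1


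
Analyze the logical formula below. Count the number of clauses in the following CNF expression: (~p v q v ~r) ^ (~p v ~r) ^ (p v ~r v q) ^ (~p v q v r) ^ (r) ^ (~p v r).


A CNF formula is a conjunction of clauses.
Clauses are separated by ^.
Counting the conjuncts: 6 clauses.

6


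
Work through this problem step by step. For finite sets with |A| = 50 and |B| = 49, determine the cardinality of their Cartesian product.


The Cartesian product A x B contains all ordered pairs (a, b).
|A x B| = |A| * |B| = 50 * 49 = 2450

2450


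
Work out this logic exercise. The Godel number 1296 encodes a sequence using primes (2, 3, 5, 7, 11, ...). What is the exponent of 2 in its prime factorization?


Factorize 1296 by dividing by 2 repeatedly.
Division steps: 2 divides 1296 exactly 4 time(s).
Exponent of 2 = 4

4


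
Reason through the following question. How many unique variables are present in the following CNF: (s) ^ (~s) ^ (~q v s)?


Identify each variable that appears in the formula.
Variables found: q, s
Count = 2

2


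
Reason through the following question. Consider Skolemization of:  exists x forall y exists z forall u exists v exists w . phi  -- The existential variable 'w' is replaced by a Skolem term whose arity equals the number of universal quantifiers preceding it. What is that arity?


Quantifier prefix: exists x forall y exists z forall u exists v exists w
'w' is existentially quantified at position 6.
Universal variables preceding it: y, u
Skolem function arity = 2

2


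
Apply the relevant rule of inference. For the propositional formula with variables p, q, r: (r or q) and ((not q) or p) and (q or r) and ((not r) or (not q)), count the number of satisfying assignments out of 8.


Evaluate all 8 assignments for p, q, r:
p=0, q=0, r=0: 0
p=0, q=0, r=1: 1
p=0, q=1, r=0: 0
p=0, q=1, r=1: 0
p=1, q=0, r=0: 0
p=1, q=0, r=1: 1
p=1, q=1, r=0: 1
p=1, q=1, r=1: 0
Satisfying count = 3

3


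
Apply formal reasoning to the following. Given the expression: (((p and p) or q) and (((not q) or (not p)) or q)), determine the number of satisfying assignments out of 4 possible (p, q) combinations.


Check all 4 assignments:
p=0, q=0: 0
p=0, q=1: 1
p=1, q=0: 1
p=1, q=1: 1
Count of True = 3

3


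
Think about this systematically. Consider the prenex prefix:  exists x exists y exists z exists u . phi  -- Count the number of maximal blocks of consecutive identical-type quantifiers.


Quantifier-type sequence: E E E E  (A=forall, E=exists)
Group into maximal same-type runs:
  Ex4
Number of blocks = 1

1


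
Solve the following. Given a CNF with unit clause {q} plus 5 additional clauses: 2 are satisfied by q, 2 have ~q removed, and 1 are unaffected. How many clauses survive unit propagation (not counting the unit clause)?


Satisfied (removed): 2
Shortened (remain): 2
Unchanged (remain): 1
Remaining = 2 + 1 = 3

3
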